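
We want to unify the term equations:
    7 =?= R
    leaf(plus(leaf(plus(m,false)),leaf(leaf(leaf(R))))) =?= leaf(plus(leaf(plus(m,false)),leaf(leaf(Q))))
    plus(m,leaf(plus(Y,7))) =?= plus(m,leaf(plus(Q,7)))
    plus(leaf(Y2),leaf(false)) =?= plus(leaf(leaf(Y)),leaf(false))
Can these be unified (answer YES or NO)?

YES

Bind R := 7; substituting into the one remaining equation that mentions R gives: leaf(plus(leaf(plus(m,false)),leaf(leaf(leaf(7))))) =?= leaf(plus(leaf(plus(m,false)),leaf(leaf(Q)))).
Decompose leaf/1: plus(leaf(plus(m,false)),leaf(leaf(leaf(7)))) =?= plus(leaf(plus(m,false)),leaf(leaf(Q))).
Decompose plus/2: leaf(plus(m,false)) =?= leaf(plus(m,false)),  leaf(leaf(leaf(7))) =?= leaf(leaf(Q)).
Delete trivial equation leaf(plus(m,false)) =?= leaf(plus(m,false)).
Decompose leaf/1: leaf(leaf(7)) =?= leaf(Q).
Decompose leaf/1: leaf(7) =?= Q.
Bind Q := leaf(7); substituting into the one remaining equation that mentions Q gives: plus(m,leaf(plus(Y,7))) =?= plus(m,leaf(plus(leaf(7),7))).
Decompose plus/2: m =?= m,  leaf(plus(Y,7)) =?= leaf(plus(leaf(7),7)).
Delete trivial equation m =?= m.
Decompose leaf/1: plus(Y,7) =?= plus(leaf(7),7).
Decompose plus/2: Y =?= leaf(7),  7 =?= 7.
Bind Y := leaf(7); substituting into the one remaining equation that mentions Y gives: plus(leaf(Y2),leaf(false)) =?= plus(leaf(leaf(leaf(7))),leaf(false)).
Delete trivial equation 7 =?= 7.
Decompose plus/2: leaf(Y2) =?= leaf(leaf(leaf(7))),  leaf(false) =?= leaf(false).
Decompose leaf/1: Y2 =?= leaf(leaf(7)).
Bind Y2 := leaf(leaf(7)); no other remaining equation mentions Y2.
Delete trivial equation leaf(false) =?= leaf(false).
No equations remain and no clash or occurs-check failure arose, so a unifier exists.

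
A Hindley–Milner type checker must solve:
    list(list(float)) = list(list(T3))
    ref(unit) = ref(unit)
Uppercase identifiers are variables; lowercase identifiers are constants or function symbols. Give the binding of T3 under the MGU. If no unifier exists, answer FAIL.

Decompose list/1: list(float) = list(T3).
Decompose list/1: float = T3.
Bind T3 := float; no other remaining equation mentions T3.
Delete trivial equation ref(unit) = ref(unit).
MGU = { T3 -> float }, so T3 -> float.

float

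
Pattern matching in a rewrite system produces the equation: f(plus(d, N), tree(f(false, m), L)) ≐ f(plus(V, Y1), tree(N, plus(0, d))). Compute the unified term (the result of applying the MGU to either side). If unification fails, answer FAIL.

Decompose f/2: plus(d, N) ≐ plus(V, Y1),  tree(f(false, m), L) ≐ tree(N, plus(0, d)).
Decompose plus/2: d ≐ V,  N ≐ Y1.
Bind V := d; no other remaining equation mentions V.
Bind N := Y1; substituting into the remaining equation gives: tree(f(false, m), L) ≐ tree(Y1, plus(0, d)).
Decompose tree/2: f(false, m) ≐ Y1,  L ≐ plus(0, d).
Bind Y1 := f(false, m); no other remaining equation mentions Y1. Substituting into the earlier binding gives N := f(false, m).
Bind L := plus(0, d).
Applying the MGU to either side gives f(plus(d, f(false, m)), tree(f(false, m), plus(0, d))).

f(plus(d, f(false, m)), tree(f(false, m), plus(0, d)))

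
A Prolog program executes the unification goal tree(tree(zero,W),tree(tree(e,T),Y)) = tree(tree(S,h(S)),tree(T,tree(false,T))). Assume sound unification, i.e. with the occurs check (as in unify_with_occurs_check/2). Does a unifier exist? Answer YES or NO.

NO

Decompose tree/2: tree(zero,W) = tree(S,h(S)),  tree(tree(e,T),Y) = tree(T,tree(false,T)).
Decompose tree/2: zero = S,  W = h(S).
Bind S := zero; substituting into the one remaining equation that mentions S gives: W = h(zero).
Bind W := h(zero); no other remaining equation mentions W.
Decompose tree/2: tree(e,T) = T,  Y = tree(false,T).
Occurs check fails: T occurs in tree(e,T); the equation T = tree(e,T) has no finite solution.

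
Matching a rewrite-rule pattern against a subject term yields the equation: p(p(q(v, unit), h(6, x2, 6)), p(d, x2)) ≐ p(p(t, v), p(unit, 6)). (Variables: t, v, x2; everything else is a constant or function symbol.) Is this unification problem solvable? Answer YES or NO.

NO

Decompose p/2: p(q(v, unit), h(6, x2, 6)) ≐ p(t, v),  p(d, x2) ≐ p(unit, 6).
Decompose p/2: q(v, unit) ≐ t,  h(6, x2, 6) ≐ v.
Bind t := q(v, unit); no other remaining equation mentions t.
Bind v := h(6, x2, 6); no other remaining equation mentions v. Substituting into the earlier binding gives t := q(h(6, x2, 6), unit).
Decompose p/2: d ≐ unit,  x2 ≐ 6.
Clash: constants d and unit differ; no unifier exists.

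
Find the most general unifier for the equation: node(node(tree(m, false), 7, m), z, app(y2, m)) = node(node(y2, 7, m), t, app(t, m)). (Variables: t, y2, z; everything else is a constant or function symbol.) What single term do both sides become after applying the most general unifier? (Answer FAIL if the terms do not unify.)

Decompose node/3: node(tree(m, false), 7, m) = node(y2, 7, m),  z = t,  app(y2, m) = app(t, m).
Decompose node/3: tree(m, false) = y2,  7 = 7,  m = m.
Bind y2 := tree(m, false); substituting into the one remaining equation that mentions y2 gives: app(tree(m, false), m) = app(t, m).
Delete trivial equation 7 = 7.
Delete trivial equation m = m.
Bind z := t; no other remaining equation mentions z.
Decompose app/2: tree(m, false) = t,  m = m.
Bind t := tree(m, false); no other remaining equation mentions t. Substituting into the earlier binding gives z := tree(m, false).
Delete trivial equation m = m.
Applying the MGU to either side gives node(node(tree(m, false), 7, m), tree(m, false), app(tree(m, false), m)).

node(node(tree(m, false), 7, m), tree(m, false), app(tree(m, false), m))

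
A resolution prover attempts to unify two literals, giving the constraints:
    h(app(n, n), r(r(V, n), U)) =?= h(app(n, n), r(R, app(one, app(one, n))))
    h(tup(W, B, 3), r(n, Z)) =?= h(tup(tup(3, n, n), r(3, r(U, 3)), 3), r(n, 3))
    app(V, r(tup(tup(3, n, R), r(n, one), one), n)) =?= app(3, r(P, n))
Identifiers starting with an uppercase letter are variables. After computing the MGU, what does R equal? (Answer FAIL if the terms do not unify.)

Decompose h/2: app(n, n) =?= app(n, n),  r(r(V, n), U) =?= r(R, app(one, app(one, n))).
Delete trivial equation app(n, n) =?= app(n, n).
Decompose r/2: r(V, n) =?= R,  U =?= app(one, app(one, n)).
Bind R := r(V, n); substituting into the one remaining equation that mentions R gives: app(V, r(tup(tup(3, n, r(V, n)), r(n, one), one), n)) =?= app(3, r(P, n)).
Bind U := app(one, app(one, n)); substituting into the one remaining equation that mentions U gives: h(tup(W, B, 3), r(n, Z)) =?= h(tup(tup(3, n, n), r(3, r(app(one, app(one, n)), 3)), 3), r(n, 3)).
Decompose h/2: tup(W, B, 3) =?= tup(tup(3, n, n), r(3, r(app(one, app(one, n)), 3)), 3),  r(n, Z) =?= r(n, 3).
Decompose tup/3: W =?= tup(3, n, n),  B =?= r(3, r(app(one, app(one, n)), 3)),  3 =?= 3.
Bind W := tup(3, n, n); no other remaining equation mentions W.
Bind B := r(3, r(app(one, app(one, n)), 3)); no other remaining equation mentions B.
Delete trivial equation 3 =?= 3.
Decompose r/2: n =?= n,  Z =?= 3.
Delete trivial equation n =?= n.
Bind Z := 3; no other remaining equation mentions Z.
Decompose app/2: V =?= 3,  r(tup(tup(3, n, r(V, n)), r(n, one), one), n) =?= r(P, n).
Bind V := 3; substituting into the remaining equation gives: r(tup(tup(3, n, r(3, n)), r(n, one), one), n) =?= r(P, n). Substituting into the earlier binding gives R := r(3, n).
Decompose r/2: tup(tup(3, n, r(3, n)), r(n, one), one) =?= P,  n =?= n.
Bind P := tup(tup(3, n, r(3, n)), r(n, one), one); no other remaining equation mentions P.
Delete trivial equation n =?= n.
MGU = { R -> r(3, n), U -> app(one, app(one, n)), W -> tup(3, n, n), B -> r(3, r(app(one, app(one, n)), 3)), Z -> 3, V -> 3, P -> tup(tup(3, n, r(3, n)), r(n, one), one) }, so R -> r(3, n).

r(3, n)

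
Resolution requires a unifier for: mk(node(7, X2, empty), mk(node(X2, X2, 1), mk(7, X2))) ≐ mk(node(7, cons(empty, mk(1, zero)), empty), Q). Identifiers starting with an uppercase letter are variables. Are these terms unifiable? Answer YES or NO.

Decompose mk/2: node(7, X2, empty) ≐ node(7, cons(empty, mk(1, zero)), empty),  mk(node(X2, X2, 1), mk(7, X2)) ≐ Q.
Decompose node/3: 7 ≐ 7,  X2 ≐ cons(empty, mk(1, zero)),  empty ≐ empty.
Delete trivial equation 7 ≐ 7.
Bind X2 := cons(empty, mk(1, zero)); substituting into the one remaining equation that mentions X2 gives: mk(node(cons(empty, mk(1, zero)), cons(empty, mk(1, zero)), 1), mk(7, cons(empty, mk(1, zero)))) ≐ Q.
Delete trivial equation empty ≐ empty.
Bind Q := mk(node(cons(empty, mk(1, zero)), cons(empty, mk(1, zero)), 1), mk(7, cons(empty, mk(1, zero)))).
No equations remain and no clash or occurs-check failure arose, so a unifier exists.

YES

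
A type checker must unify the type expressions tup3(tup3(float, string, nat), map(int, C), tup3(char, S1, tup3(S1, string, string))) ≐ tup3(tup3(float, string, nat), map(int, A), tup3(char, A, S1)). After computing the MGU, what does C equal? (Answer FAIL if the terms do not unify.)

Decompose tup3/3: tup3(float, string, nat) ≐ tup3(float, string, nat),  map(int, C) ≐ map(int, A),  tup3(char, S1, tup3(S1, string, string)) ≐ tup3(char, A, S1).
Delete trivial equation tup3(float, string, nat) ≐ tup3(float, string, nat).
Decompose map/2: int ≐ int,  C ≐ A.
Delete trivial equation int ≐ int.
Bind C := A; no other remaining equation mentions C.
Decompose tup3/3: char ≐ char,  S1 ≐ A,  tup3(S1, string, string) ≐ S1.
Delete trivial equation char ≐ char.
Bind S1 := A; substituting into the remaining equation gives: tup3(A, string, string) ≐ A.
Occurs check fails: A occurs in tup3(A, string, string); the equation A ≐ tup3(A, string, string) has no finite solution.

FAIL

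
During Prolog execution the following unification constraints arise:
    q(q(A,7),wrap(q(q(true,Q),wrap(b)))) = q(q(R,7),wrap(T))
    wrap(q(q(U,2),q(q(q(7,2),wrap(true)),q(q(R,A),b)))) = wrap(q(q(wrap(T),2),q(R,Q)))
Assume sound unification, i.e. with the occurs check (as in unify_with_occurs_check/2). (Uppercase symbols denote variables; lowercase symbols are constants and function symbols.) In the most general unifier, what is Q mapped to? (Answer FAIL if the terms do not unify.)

q(q(q(q(7,2),wrap(true)),q(q(7,2),wrap(true))),b)

Decompose q/2: q(A,7) = q(R,7),  wrap(q(q(true,Q),wrap(b))) = wrap(T).
Decompose q/2: A = R,  7 = 7.
Bind A := R; substituting into the one remaining equation that mentions A gives: wrap(q(q(U,2),q(q(q(7,2),wrap(true)),q(q(R,R),b)))) = wrap(q(q(wrap(T),2),q(R,Q))).
Delete trivial equation 7 = 7.
Decompose wrap/1: q(q(true,Q),wrap(b)) = T.
Bind T := q(q(true,Q),wrap(b)); substituting into the remaining equation gives: wrap(q(q(U,2),q(q(q(7,2),wrap(true)),q(q(R,R),b)))) = wrap(q(q(wrap(q(q(true,Q),wrap(b))),2),q(R,Q))).
Decompose wrap/1: q(q(U,2),q(q(q(7,2),wrap(true)),q(q(R,R),b))) = q(q(wrap(q(q(true,Q),wrap(b))),2),q(R,Q)).
Decompose q/2: q(U,2) = q(wrap(q(q(true,Q),wrap(b))),2),  q(q(q(7,2),wrap(true)),q(q(R,R),b)) = q(R,Q).
Decompose q/2: U = wrap(q(q(true,Q),wrap(b))),  2 = 2.
Bind U := wrap(q(q(true,Q),wrap(b))); no other remaining equation mentions U.
Delete trivial equation 2 = 2.
Decompose q/2: q(q(7,2),wrap(true)) = R,  q(q(R,R),b) = Q.
Bind R := q(q(7,2),wrap(true)); substituting into the remaining equation gives: q(q(q(q(7,2),wrap(true)),q(q(7,2),wrap(true))),b) = Q. Substituting into the earlier binding gives A := q(q(7,2),wrap(true)).
Bind Q := q(q(q(q(7,2),wrap(true)),q(q(7,2),wrap(true))),b). Substituting into the earlier bindings gives T := q(q(true,q(q(q(q(7,2),wrap(true)),q(q(7,2),wrap(true))),b)),wrap(b)), U := wrap(q(q(true,q(q(q(q(7,2),wrap(true)),q(q(7,2),wrap(true))),b)),wrap(b))).
MGU = { A ↦ q(q(7,2),wrap(true)), T ↦ q(q(true,q(q(q(q(7,2),wrap(true)),q(q(7,2),wrap(true))),b)),wrap(b)), U ↦ wrap(q(q(true,q(q(q(q(7,2),wrap(true)),q(q(7,2),wrap(true))),b)),wrap(b))), R ↦ q(q(7,2),wrap(true)), Q ↦ q(q(q(q(7,2),wrap(true)),q(q(7,2),wrap(true))),b) }, so Q ↦ q(q(q(q(7,2),wrap(true)),q(q(7,2),wrap(true))),b).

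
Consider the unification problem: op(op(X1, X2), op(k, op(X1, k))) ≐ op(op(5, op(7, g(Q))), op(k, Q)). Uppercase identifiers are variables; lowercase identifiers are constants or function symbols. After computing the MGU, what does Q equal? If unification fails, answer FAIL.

op(5, k)

Decompose op/2: op(X1, X2) ≐ op(5, op(7, g(Q))),  op(k, op(X1, k)) ≐ op(k, Q).
Decompose op/2: X1 ≐ 5,  X2 ≐ op(7, g(Q)).
Bind X1 := 5; substituting into the one remaining equation that mentions X1 gives: op(k, op(5, k)) ≐ op(k, Q).
Bind X2 := op(7, g(Q)); no other remaining equation mentions X2.
Decompose op/2: k ≐ k,  op(5, k) ≐ Q.
Delete trivial equation k ≐ k.
Bind Q := op(5, k). Substituting into the earlier binding gives X2 := op(7, g(op(5, k))).
MGU = { X1 -> 5, X2 -> op(7, g(op(5, k))), Q -> op(5, k) }, so Q -> op(5, k).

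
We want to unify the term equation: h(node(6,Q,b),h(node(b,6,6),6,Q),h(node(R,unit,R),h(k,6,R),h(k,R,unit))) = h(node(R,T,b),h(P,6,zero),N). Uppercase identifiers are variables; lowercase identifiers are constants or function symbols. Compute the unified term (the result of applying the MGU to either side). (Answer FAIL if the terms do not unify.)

h(node(6,zero,b),h(node(b,6,6),6,zero),h(node(6,unit,6),h(k,6,6),h(k,6,unit)))

Decompose h/3: node(6,Q,b) = node(R,T,b),  h(node(b,6,6),6,Q) = h(P,6,zero),  h(node(R,unit,R),h(k,6,R),h(k,R,unit)) = N.
Decompose node/3: 6 = R,  Q = T,  b = b.
Bind R := 6; substituting into the one remaining equation that mentions R gives: h(node(6,unit,6),h(k,6,6),h(k,6,unit)) = N.
Bind Q := T; substituting into the one remaining equation that mentions Q gives: h(node(b,6,6),6,T) = h(P,6,zero).
Delete trivial equation b = b.
Decompose h/3: node(b,6,6) = P,  6 = 6,  T = zero.
Bind P := node(b,6,6); no other remaining equation mentions P.
Delete trivial equation 6 = 6.
Bind T := zero; no other remaining equation mentions T. Substituting into the earlier binding gives Q := zero.
Bind N := h(node(6,unit,6),h(k,6,6),h(k,6,unit)).
Applying the MGU to either side gives h(node(6,zero,b),h(node(b,6,6),6,zero),h(node(6,unit,6),h(k,6,6),h(k,6,unit))).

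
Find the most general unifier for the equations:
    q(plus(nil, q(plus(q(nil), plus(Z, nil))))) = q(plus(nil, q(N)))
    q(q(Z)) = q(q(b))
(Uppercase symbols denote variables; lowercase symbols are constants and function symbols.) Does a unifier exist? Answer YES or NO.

YES

Decompose q/1: plus(nil, q(plus(q(nil), plus(Z, nil)))) = plus(nil, q(N)).
Decompose plus/2: nil = nil,  q(plus(q(nil), plus(Z, nil))) = q(N).
Delete trivial equation nil = nil.
Decompose q/1: plus(q(nil), plus(Z, nil)) = N.
Bind N := plus(q(nil), plus(Z, nil)); no other remaining equation mentions N.
Decompose q/1: q(Z) = q(b).
Decompose q/1: Z = b.
Bind Z := b. Substituting into the earlier binding gives N := plus(q(nil), plus(b, nil)).
No equations remain and no clash or occurs-check failure arose, so a unifier exists.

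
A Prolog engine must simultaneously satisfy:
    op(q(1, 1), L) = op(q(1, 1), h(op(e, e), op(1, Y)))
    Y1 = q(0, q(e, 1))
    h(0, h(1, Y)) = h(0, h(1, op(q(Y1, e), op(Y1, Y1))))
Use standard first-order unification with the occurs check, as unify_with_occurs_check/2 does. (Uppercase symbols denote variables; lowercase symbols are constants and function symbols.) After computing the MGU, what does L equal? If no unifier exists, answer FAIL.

Decompose op/2: q(1, 1) = q(1, 1),  L = h(op(e, e), op(1, Y)).
Delete trivial equation q(1, 1) = q(1, 1).
Bind L := h(op(e, e), op(1, Y)); no other remaining equation mentions L.
Bind Y1 := q(0, q(e, 1)); substituting into the remaining equation gives: h(0, h(1, Y)) = h(0, h(1, op(q(q(0, q(e, 1)), e), op(q(0, q(e, 1)), q(0, q(e, 1)))))).
Decompose h/2: 0 = 0,  h(1, Y) = h(1, op(q(q(0, q(e, 1)), e), op(q(0, q(e, 1)), q(0, q(e, 1))))).
Delete trivial equation 0 = 0.
Decompose h/2: 1 = 1,  Y = op(q(q(0, q(e, 1)), e), op(q(0, q(e, 1)), q(0, q(e, 1)))).
Delete trivial equation 1 = 1.
Bind Y := op(q(q(0, q(e, 1)), e), op(q(0, q(e, 1)), q(0, q(e, 1)))). Substituting into the earlier binding gives L := h(op(e, e), op(1, op(q(q(0, q(e, 1)), e), op(q(0, q(e, 1)), q(0, q(e, 1)))))).
MGU = { L ↦ h(op(e, e), op(1, op(q(q(0, q(e, 1)), e), op(q(0, q(e, 1)), q(0, q(e, 1)))))), Y1 ↦ q(0, q(e, 1)), Y ↦ op(q(q(0, q(e, 1)), e), op(q(0, q(e, 1)), q(0, q(e, 1)))) }, so L ↦ h(op(e, e), op(1, op(q(q(0, q(e, 1)), e), op(q(0, q(e, 1)), q(0, q(e, 1)))))).

h(op(e, e), op(1, op(q(q(0, q(e, 1)), e), op(q(0, q(e, 1)), q(0, q(e, 1))))))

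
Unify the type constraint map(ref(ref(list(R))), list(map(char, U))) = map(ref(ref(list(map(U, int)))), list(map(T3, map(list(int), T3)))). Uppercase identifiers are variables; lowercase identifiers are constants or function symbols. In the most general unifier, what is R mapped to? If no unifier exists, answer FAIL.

Decompose map/2: ref(ref(list(R))) = ref(ref(list(map(U, int)))),  list(map(char, U)) = list(map(T3, map(list(int), T3))).
Decompose ref/1: ref(list(R)) = ref(list(map(U, int))).
Decompose ref/1: list(R) = list(map(U, int)).
Decompose list/1: R = map(U, int).
Bind R := map(U, int); no other remaining equation mentions R.
Decompose list/1: map(char, U) = map(T3, map(list(int), T3)).
Decompose map/2: char = T3,  U = map(list(int), T3).
Bind T3 := char; substituting into the remaining equation gives: U = map(list(int), char).
Bind U := map(list(int), char). Substituting into the earlier binding gives R := map(map(list(int), char), int).
MGU = { R ↦ map(map(list(int), char), int), T3 ↦ char, U ↦ map(list(int), char) }, so R ↦ map(map(list(int), char), int).

map(map(list(int), char), int)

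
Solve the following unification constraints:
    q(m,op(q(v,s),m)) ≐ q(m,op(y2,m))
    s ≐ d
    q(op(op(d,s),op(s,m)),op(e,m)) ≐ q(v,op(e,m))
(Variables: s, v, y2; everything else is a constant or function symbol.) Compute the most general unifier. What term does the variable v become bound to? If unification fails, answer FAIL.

Decompose q/2: m ≐ m,  op(q(v,s),m) ≐ op(y2,m).
Delete trivial equation m ≐ m.
Decompose op/2: q(v,s) ≐ y2,  m ≐ m.
Bind y2 := q(v,s); no other remaining equation mentions y2.
Delete trivial equation m ≐ m.
Bind s := d; substituting into the remaining equation gives: q(op(op(d,d),op(d,m)),op(e,m)) ≐ q(v,op(e,m)). Substituting into the earlier binding gives y2 := q(v,d).
Decompose q/2: op(op(d,d),op(d,m)) ≐ v,  op(e,m) ≐ op(e,m).
Bind v := op(op(d,d),op(d,m)); no other remaining equation mentions v. Substituting into the earlier binding gives y2 := q(op(op(d,d),op(d,m)),d).
Delete trivial equation op(e,m) ≐ op(e,m).
MGU = { y2 -> q(op(op(d,d),op(d,m)),d), s -> d, v -> op(op(d,d),op(d,m)) }, so v -> op(op(d,d),op(d,m)).

op(op(d,d),op(d,m))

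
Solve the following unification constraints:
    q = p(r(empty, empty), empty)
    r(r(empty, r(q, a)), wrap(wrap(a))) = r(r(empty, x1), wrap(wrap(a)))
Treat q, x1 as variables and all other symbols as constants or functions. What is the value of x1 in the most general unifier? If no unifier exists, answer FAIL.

r(p(r(empty, empty), empty), a)

Bind q := p(r(empty, empty), empty); substituting into the remaining equation gives: r(r(empty, r(p(r(empty, empty), empty), a)), wrap(wrap(a))) = r(r(empty, x1), wrap(wrap(a))).
Decompose r/2: r(empty, r(p(r(empty, empty), empty), a)) = r(empty, x1),  wrap(wrap(a)) = wrap(wrap(a)).
Decompose r/2: empty = empty,  r(p(r(empty, empty), empty), a) = x1.
Delete trivial equation empty = empty.
Bind x1 := r(p(r(empty, empty), empty), a); no other remaining equation mentions x1.
Delete trivial equation wrap(wrap(a)) = wrap(wrap(a)).
MGU = { q -> p(r(empty, empty), empty), x1 -> r(p(r(empty, empty), empty), a) }, so x1 -> r(p(r(empty, empty), empty), a).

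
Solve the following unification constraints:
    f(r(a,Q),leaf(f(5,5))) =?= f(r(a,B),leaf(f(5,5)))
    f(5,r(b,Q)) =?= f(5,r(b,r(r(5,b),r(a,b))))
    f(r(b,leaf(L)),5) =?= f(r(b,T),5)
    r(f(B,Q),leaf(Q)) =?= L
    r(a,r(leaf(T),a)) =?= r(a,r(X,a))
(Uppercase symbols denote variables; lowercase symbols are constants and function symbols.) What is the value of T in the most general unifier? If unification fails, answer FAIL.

leaf(r(f(r(r(5,b),r(a,b)),r(r(5,b),r(a,b))),leaf(r(r(5,b),r(a,b)))))

Decompose f/2: r(a,Q) =?= r(a,B),  leaf(f(5,5)) =?= leaf(f(5,5)).
Decompose r/2: a =?= a,  Q =?= B.
Delete trivial equation a =?= a.
Bind Q := B; substituting into the 2 remaining equations that mention Q gives: f(5,r(b,B)) =?= f(5,r(b,r(r(5,b),r(a,b)))),  r(f(B,B),leaf(B)) =?= L.
Delete trivial equation leaf(f(5,5)) =?= leaf(f(5,5)).
Decompose f/2: 5 =?= 5,  r(b,B) =?= r(b,r(r(5,b),r(a,b))).
Delete trivial equation 5 =?= 5.
Decompose r/2: b =?= b,  B =?= r(r(5,b),r(a,b)).
Delete trivial equation b =?= b.
Bind B := r(r(5,b),r(a,b)); substituting into the one remaining equation that mentions B gives: r(f(r(r(5,b),r(a,b)),r(r(5,b),r(a,b))),leaf(r(r(5,b),r(a,b)))) =?= L. Substituting into the earlier binding gives Q := r(r(5,b),r(a,b)).
Decompose f/2: r(b,leaf(L)) =?= r(b,T),  5 =?= 5.
Decompose r/2: b =?= b,  leaf(L) =?= T.
Delete trivial equation b =?= b.
Bind T := leaf(L); substituting into the one remaining equation that mentions T gives: r(a,r(leaf(leaf(L)),a)) =?= r(a,r(X,a)).
Delete trivial equation 5 =?= 5.
Bind L := r(f(r(r(5,b),r(a,b)),r(r(5,b),r(a,b))),leaf(r(r(5,b),r(a,b)))); substituting into the remaining equation gives: r(a,r(leaf(leaf(r(f(r(r(5,b),r(a,b)),r(r(5,b),r(a,b))),leaf(r(r(5,b),r(a,b)))))),a)) =?= r(a,r(X,a)). Substituting into the earlier binding gives T := leaf(r(f(r(r(5,b),r(a,b)),r(r(5,b),r(a,b))),leaf(r(r(5,b),r(a,b))))).
Decompose r/2: a =?= a,  r(leaf(leaf(r(f(r(r(5,b),r(a,b)),r(r(5,b),r(a,b))),leaf(r(r(5,b),r(a,b)))))),a) =?= r(X,a).
Delete trivial equation a =?= a.
Decompose r/2: leaf(leaf(r(f(r(r(5,b),r(a,b)),r(r(5,b),r(a,b))),leaf(r(r(5,b),r(a,b)))))) =?= X,  a =?= a.
Bind X := leaf(leaf(r(f(r(r(5,b),r(a,b)),r(r(5,b),r(a,b))),leaf(r(r(5,b),r(a,b)))))); no other remaining equation mentions X.
Delete trivial equation a =?= a.
MGU = { Q ↦ r(r(5,b),r(a,b)), B ↦ r(r(5,b),r(a,b)), T ↦ leaf(r(f(r(r(5,b),r(a,b)),r(r(5,b),r(a,b))),leaf(r(r(5,b),r(a,b))))), L ↦ r(f(r(r(5,b),r(a,b)),r(r(5,b),r(a,b))),leaf(r(r(5,b),r(a,b)))), X ↦ leaf(leaf(r(f(r(r(5,b),r(a,b)),r(r(5,b),r(a,b))),leaf(r(r(5,b),r(a,b)))))) }, so T ↦ leaf(r(f(r(r(5,b),r(a,b)),r(r(5,b),r(a,b))),leaf(r(r(5,b),r(a,b))))).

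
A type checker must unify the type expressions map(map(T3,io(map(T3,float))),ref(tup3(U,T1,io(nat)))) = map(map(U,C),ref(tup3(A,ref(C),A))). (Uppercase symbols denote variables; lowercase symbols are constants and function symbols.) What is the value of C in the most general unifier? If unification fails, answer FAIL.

Decompose map/2: map(T3,io(map(T3,float))) = map(U,C),  ref(tup3(U,T1,io(nat))) = ref(tup3(A,ref(C),A)).
Decompose map/2: T3 = U,  io(map(T3,float)) = C.
Bind T3 := U; substituting into the one remaining equation that mentions T3 gives: io(map(U,float)) = C.
Bind C := io(map(U,float)); substituting into the remaining equation gives: ref(tup3(U,T1,io(nat))) = ref(tup3(A,ref(io(map(U,float))),A)).
Decompose ref/1: tup3(U,T1,io(nat)) = tup3(A,ref(io(map(U,float))),A).
Decompose tup3/3: U = A,  T1 = ref(io(map(U,float))),  io(nat) = A.
Bind U := A; substituting into the one remaining equation that mentions U gives: T1 = ref(io(map(A,float))). Substituting into the earlier bindings gives T3 := A, C := io(map(A,float)).
Bind T1 := ref(io(map(A,float))); no other remaining equation mentions T1.
Bind A := io(nat). Substituting into the earlier bindings gives T3 := io(nat), C := io(map(io(nat),float)), U := io(nat), T1 := ref(io(map(io(nat),float))).
MGU = { T3 := io(nat), C := io(map(io(nat),float)), U := io(nat), T1 := ref(io(map(io(nat),float))), A := io(nat) }, so C := io(map(io(nat),float)).

io(map(io(nat),float))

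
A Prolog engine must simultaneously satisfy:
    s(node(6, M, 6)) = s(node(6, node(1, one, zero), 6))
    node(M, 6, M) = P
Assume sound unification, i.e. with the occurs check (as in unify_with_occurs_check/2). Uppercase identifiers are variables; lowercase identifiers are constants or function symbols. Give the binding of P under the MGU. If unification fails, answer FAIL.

Decompose s/1: node(6, M, 6) = node(6, node(1, one, zero), 6).
Decompose node/3: 6 = 6,  M = node(1, one, zero),  6 = 6.
Delete trivial equation 6 = 6.
Bind M := node(1, one, zero); substituting into the one remaining equation that mentions M gives: node(node(1, one, zero), 6, node(1, one, zero)) = P.
Delete trivial equation 6 = 6.
Bind P := node(node(1, one, zero), 6, node(1, one, zero)).
MGU = { M ↦ node(1, one, zero), P ↦ node(node(1, one, zero), 6, node(1, one, zero)) }, so P ↦ node(node(1, one, zero), 6, node(1, one, zero)).

node(node(1, one, zero), 6, node(1, one, zero))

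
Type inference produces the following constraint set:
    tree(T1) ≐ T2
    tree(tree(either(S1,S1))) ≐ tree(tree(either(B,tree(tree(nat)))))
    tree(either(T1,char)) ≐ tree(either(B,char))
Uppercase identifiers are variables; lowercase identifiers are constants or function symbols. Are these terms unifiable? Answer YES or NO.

Bind T2 := tree(T1); no other remaining equation mentions T2.
Decompose tree/1: tree(either(S1,S1)) ≐ tree(either(B,tree(tree(nat)))).
Decompose tree/1: either(S1,S1) ≐ either(B,tree(tree(nat))).
Decompose either/2: S1 ≐ B,  S1 ≐ tree(tree(nat)).
Bind S1 := B; substituting into the one remaining equation that mentions S1 gives: B ≐ tree(tree(nat)).
Bind B := tree(tree(nat)); substituting into the remaining equation gives: tree(either(T1,char)) ≐ tree(either(tree(tree(nat)),char)). Substituting into the earlier binding gives S1 := tree(tree(nat)).
Decompose tree/1: either(T1,char) ≐ either(tree(tree(nat)),char).
Decompose either/2: T1 ≐ tree(tree(nat)),  char ≐ char.
Bind T1 := tree(tree(nat)); no other remaining equation mentions T1. Substituting into the earlier binding gives T2 := tree(tree(tree(nat))).
Delete trivial equation char ≐ char.
No equations remain and no clash or occurs-check failure arose, so a unifier exists.

YES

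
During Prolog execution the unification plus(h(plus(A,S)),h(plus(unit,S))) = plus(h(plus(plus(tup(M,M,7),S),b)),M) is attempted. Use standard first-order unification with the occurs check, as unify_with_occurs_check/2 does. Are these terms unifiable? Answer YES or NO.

YES

Decompose plus/2: h(plus(A,S)) = h(plus(plus(tup(M,M,7),S),b)),  h(plus(unit,S)) = M.
Decompose h/1: plus(A,S) = plus(plus(tup(M,M,7),S),b).
Decompose plus/2: A = plus(tup(M,M,7),S),  S = b.
Bind A := plus(tup(M,M,7),S); no other remaining equation mentions A.
Bind S := b; substituting into the remaining equation gives: h(plus(unit,b)) = M. Substituting into the earlier binding gives A := plus(tup(M,M,7),b).
Bind M := h(plus(unit,b)). Substituting into the earlier binding gives A := plus(tup(h(plus(unit,b)),h(plus(unit,b)),7),b).
No equations remain and no clash or occurs-check failure arose, so a unifier exists.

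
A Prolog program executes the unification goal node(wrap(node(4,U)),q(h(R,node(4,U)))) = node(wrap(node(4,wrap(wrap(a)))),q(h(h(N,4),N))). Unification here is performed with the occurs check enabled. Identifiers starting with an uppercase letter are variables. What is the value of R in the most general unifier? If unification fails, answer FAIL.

h(node(4,wrap(wrap(a))),4)

Decompose node/2: wrap(node(4,U)) = wrap(node(4,wrap(wrap(a)))),  q(h(R,node(4,U))) = q(h(h(N,4),N)).
Decompose wrap/1: node(4,U) = node(4,wrap(wrap(a))).
Decompose node/2: 4 = 4,  U = wrap(wrap(a)).
Delete trivial equation 4 = 4.
Bind U := wrap(wrap(a)); substituting into the remaining equation gives: q(h(R,node(4,wrap(wrap(a))))) = q(h(h(N,4),N)).
Decompose q/1: h(R,node(4,wrap(wrap(a)))) = h(h(N,4),N).
Decompose h/2: R = h(N,4),  node(4,wrap(wrap(a))) = N.
Bind R := h(N,4); no other remaining equation mentions R.
Bind N := node(4,wrap(wrap(a))). Substituting into the earlier binding gives R := h(node(4,wrap(wrap(a))),4).
MGU = { U ↦ wrap(wrap(a)), R ↦ h(node(4,wrap(wrap(a))),4), N ↦ node(4,wrap(wrap(a))) }, so R ↦ h(node(4,wrap(wrap(a))),4).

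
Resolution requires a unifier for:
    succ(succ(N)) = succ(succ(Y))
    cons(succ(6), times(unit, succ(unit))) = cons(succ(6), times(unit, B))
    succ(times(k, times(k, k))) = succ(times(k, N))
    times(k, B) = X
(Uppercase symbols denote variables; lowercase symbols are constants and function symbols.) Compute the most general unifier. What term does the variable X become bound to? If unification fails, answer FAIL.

times(k, succ(unit))

Decompose succ/1: succ(N) = succ(Y).
Decompose succ/1: N = Y.
Bind N := Y; substituting into the one remaining equation that mentions N gives: succ(times(k, times(k, k))) = succ(times(k, Y)).
Decompose cons/2: succ(6) = succ(6),  times(unit, succ(unit)) = times(unit, B).
Delete trivial equation succ(6) = succ(6).
Decompose times/2: unit = unit,  succ(unit) = B.
Delete trivial equation unit = unit.
Bind B := succ(unit); substituting into the one remaining equation that mentions B gives: times(k, succ(unit)) = X.
Decompose succ/1: times(k, times(k, k)) = times(k, Y).
Decompose times/2: k = k,  times(k, k) = Y.
Delete trivial equation k = k.
Bind Y := times(k, k); no other remaining equation mentions Y. Substituting into the earlier binding gives N := times(k, k).
Bind X := times(k, succ(unit)).
MGU = { N := times(k, k), B := succ(unit), Y := times(k, k), X := times(k, succ(unit)) }, so X := times(k, succ(unit)).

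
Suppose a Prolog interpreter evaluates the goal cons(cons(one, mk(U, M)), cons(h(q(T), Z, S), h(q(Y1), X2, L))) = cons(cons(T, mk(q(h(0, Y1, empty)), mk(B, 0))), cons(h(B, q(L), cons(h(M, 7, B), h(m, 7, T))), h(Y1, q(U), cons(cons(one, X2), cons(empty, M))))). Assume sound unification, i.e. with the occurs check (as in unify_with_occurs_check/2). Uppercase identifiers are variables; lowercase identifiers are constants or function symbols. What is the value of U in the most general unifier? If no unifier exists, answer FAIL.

Decompose cons/2: cons(one, mk(U, M)) = cons(T, mk(q(h(0, Y1, empty)), mk(B, 0))),  cons(h(q(T), Z, S), h(q(Y1), X2, L)) = cons(h(B, q(L), cons(h(M, 7, B), h(m, 7, T))), h(Y1, q(U), cons(cons(one, X2), cons(empty, M)))).
Decompose cons/2: one = T,  mk(U, M) = mk(q(h(0, Y1, empty)), mk(B, 0)).
Bind T := one; substituting into the one remaining equation that mentions T gives: cons(h(q(one), Z, S), h(q(Y1), X2, L)) = cons(h(B, q(L), cons(h(M, 7, B), h(m, 7, one))), h(Y1, q(U), cons(cons(one, X2), cons(empty, M)))).
Decompose mk/2: U = q(h(0, Y1, empty)),  M = mk(B, 0).
Bind U := q(h(0, Y1, empty)); substituting into the one remaining equation that mentions U gives: cons(h(q(one), Z, S), h(q(Y1), X2, L)) = cons(h(B, q(L), cons(h(M, 7, B), h(m, 7, one))), h(Y1, q(q(h(0, Y1, empty))), cons(cons(one, X2), cons(empty, M)))).
Bind M := mk(B, 0); substituting into the remaining equation gives: cons(h(q(one), Z, S), h(q(Y1), X2, L)) = cons(h(B, q(L), cons(h(mk(B, 0), 7, B), h(m, 7, one))), h(Y1, q(q(h(0, Y1, empty))), cons(cons(one, X2), cons(empty, mk(B, 0))))).
Decompose cons/2: h(q(one), Z, S) = h(B, q(L), cons(h(mk(B, 0), 7, B), h(m, 7, one))),  h(q(Y1), X2, L) = h(Y1, q(q(h(0, Y1, empty))), cons(cons(one, X2), cons(empty, mk(B, 0)))).
Decompose h/3: q(one) = B,  Z = q(L),  S = cons(h(mk(B, 0), 7, B), h(m, 7, one)).
Bind B := q(one); substituting into the 2 remaining equations that mention B gives: S = cons(h(mk(q(one), 0), 7, q(one)), h(m, 7, one)),  h(q(Y1), X2, L) = h(Y1, q(q(h(0, Y1, empty))), cons(cons(one, X2), cons(empty, mk(q(one), 0)))). Substituting into the earlier binding gives M := mk(q(one), 0).
Bind Z := q(L); no other remaining equation mentions Z.
Bind S := cons(h(mk(q(one), 0), 7, q(one)), h(m, 7, one)); no other remaining equation mentions S.
Decompose h/3: q(Y1) = Y1,  X2 = q(q(h(0, Y1, empty))),  L = cons(cons(one, X2), cons(empty, mk(q(one), 0))).
Occurs check fails: Y1 occurs in q(Y1); the equation Y1 = q(Y1) has no finite solution.

FAIL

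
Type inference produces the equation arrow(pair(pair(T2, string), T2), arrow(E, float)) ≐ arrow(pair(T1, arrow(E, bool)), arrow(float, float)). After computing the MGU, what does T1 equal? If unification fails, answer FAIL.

pair(arrow(float, bool), string)

Decompose arrow/2: pair(pair(T2, string), T2) ≐ pair(T1, arrow(E, bool)),  arrow(E, float) ≐ arrow(float, float).
Decompose pair/2: pair(T2, string) ≐ T1,  T2 ≐ arrow(E, bool).
Bind T1 := pair(T2, string); no other remaining equation mentions T1.
Bind T2 := arrow(E, bool); no other remaining equation mentions T2. Substituting into the earlier binding gives T1 := pair(arrow(E, bool), string).
Decompose arrow/2: E ≐ float,  float ≐ float.
Bind E := float; no other remaining equation mentions E. Substituting into the earlier bindings gives T1 := pair(arrow(float, bool), string), T2 := arrow(float, bool).
Delete trivial equation float ≐ float.
MGU = { T1 -> pair(arrow(float, bool), string), T2 -> arrow(float, bool), E -> float }, so T1 -> pair(arrow(float, bool), string).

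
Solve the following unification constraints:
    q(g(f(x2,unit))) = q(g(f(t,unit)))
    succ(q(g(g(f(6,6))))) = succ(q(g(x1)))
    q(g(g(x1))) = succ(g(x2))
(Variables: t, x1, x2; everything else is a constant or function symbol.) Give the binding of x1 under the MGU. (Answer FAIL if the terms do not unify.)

Decompose q/1: g(f(x2,unit)) = g(f(t,unit)).
Decompose g/1: f(x2,unit) = f(t,unit).
Decompose f/2: x2 = t,  unit = unit.
Bind x2 := t; substituting into the one remaining equation that mentions x2 gives: q(g(g(x1))) = succ(g(t)).
Delete trivial equation unit = unit.
Decompose succ/1: q(g(g(f(6,6)))) = q(g(x1)).
Decompose q/1: g(g(f(6,6))) = g(x1).
Decompose g/1: g(f(6,6)) = x1.
Bind x1 := g(f(6,6)); substituting into the remaining equation gives: q(g(g(g(f(6,6))))) = succ(g(t)).
Clash: head symbols differ (q/1 vs succ/1); no unifier exists.

FAIL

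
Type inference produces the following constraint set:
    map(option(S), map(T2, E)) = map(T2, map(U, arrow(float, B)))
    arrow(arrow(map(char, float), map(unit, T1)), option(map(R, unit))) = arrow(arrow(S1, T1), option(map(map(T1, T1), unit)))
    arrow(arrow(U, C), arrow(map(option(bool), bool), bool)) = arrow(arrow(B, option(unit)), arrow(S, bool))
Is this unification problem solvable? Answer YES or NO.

Decompose map/2: option(S) = T2,  map(T2, E) = map(U, arrow(float, B)).
Bind T2 := option(S); substituting into the one remaining equation that mentions T2 gives: map(option(S), E) = map(U, arrow(float, B)).
Decompose map/2: option(S) = U,  E = arrow(float, B).
Bind U := option(S); substituting into the one remaining equation that mentions U gives: arrow(arrow(option(S), C), arrow(map(option(bool), bool), bool)) = arrow(arrow(B, option(unit)), arrow(S, bool)).
Bind E := arrow(float, B); no other remaining equation mentions E.
Decompose arrow/2: arrow(map(char, float), map(unit, T1)) = arrow(S1, T1),  option(map(R, unit)) = option(map(map(T1, T1), unit)).
Decompose arrow/2: map(char, float) = S1,  map(unit, T1) = T1.
Bind S1 := map(char, float); no other remaining equation mentions S1.
Occurs check fails: T1 occurs in map(unit, T1); the equation T1 = map(unit, T1) has no finite solution.

NO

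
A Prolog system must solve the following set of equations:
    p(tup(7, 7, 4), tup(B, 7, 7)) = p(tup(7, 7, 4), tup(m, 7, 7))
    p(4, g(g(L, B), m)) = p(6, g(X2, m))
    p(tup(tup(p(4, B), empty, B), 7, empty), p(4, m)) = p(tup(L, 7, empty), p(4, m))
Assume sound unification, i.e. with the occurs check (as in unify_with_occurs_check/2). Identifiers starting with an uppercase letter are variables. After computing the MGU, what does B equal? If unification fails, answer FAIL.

FAIL

Decompose p/2: tup(7, 7, 4) = tup(7, 7, 4),  tup(B, 7, 7) = tup(m, 7, 7).
Delete trivial equation tup(7, 7, 4) = tup(7, 7, 4).
Decompose tup/3: B = m,  7 = 7,  7 = 7.
Bind B := m; substituting into the 2 remaining equations that mention B gives: p(4, g(g(L, m), m)) = p(6, g(X2, m)),  p(tup(tup(p(4, m), empty, m), 7, empty), p(4, m)) = p(tup(L, 7, empty), p(4, m)).
Delete trivial equation 7 = 7.
Delete trivial equation 7 = 7.
Decompose p/2: 4 = 6,  g(g(L, m), m) = g(X2, m).
Clash: constants 4 and 6 differ; no unifier exists.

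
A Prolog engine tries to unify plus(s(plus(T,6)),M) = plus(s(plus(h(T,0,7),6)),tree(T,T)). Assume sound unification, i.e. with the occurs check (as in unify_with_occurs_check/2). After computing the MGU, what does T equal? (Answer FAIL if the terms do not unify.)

FAIL

Decompose plus/2: s(plus(T,6)) = s(plus(h(T,0,7),6)),  M = tree(T,T).
Decompose s/1: plus(T,6) = plus(h(T,0,7),6).
Decompose plus/2: T = h(T,0,7),  6 = 6.
Occurs check fails: T occurs in h(T,0,7); the equation T = h(T,0,7) has no finite solution.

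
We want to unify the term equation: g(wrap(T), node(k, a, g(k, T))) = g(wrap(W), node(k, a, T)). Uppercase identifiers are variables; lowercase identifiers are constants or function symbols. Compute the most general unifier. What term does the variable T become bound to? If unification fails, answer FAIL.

FAIL

Decompose g/2: wrap(T) = wrap(W),  node(k, a, g(k, T)) = node(k, a, T).
Decompose wrap/1: T = W.
Bind T := W; substituting into the remaining equation gives: node(k, a, g(k, W)) = node(k, a, W).
Decompose node/3: k = k,  a = a,  g(k, W) = W.
Delete trivial equation k = k.
Delete trivial equation a = a.
Occurs check fails: W occurs in g(k, W); the equation W = g(k, W) has no finite solution.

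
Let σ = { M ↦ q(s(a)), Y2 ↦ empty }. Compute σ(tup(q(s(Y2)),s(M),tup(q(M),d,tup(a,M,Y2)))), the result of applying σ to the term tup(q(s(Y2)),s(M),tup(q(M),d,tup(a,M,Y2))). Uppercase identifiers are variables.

Replace each occurrence of M with q(s(a)).
Replace each occurrence of Y2 with empty.
Result: tup(q(s(empty)),s(q(s(a))),tup(q(q(s(a))),d,tup(a,q(s(a)),empty))).

tup(q(s(empty)),s(q(s(a))),tup(q(q(s(a))),d,tup(a,q(s(a)),empty)))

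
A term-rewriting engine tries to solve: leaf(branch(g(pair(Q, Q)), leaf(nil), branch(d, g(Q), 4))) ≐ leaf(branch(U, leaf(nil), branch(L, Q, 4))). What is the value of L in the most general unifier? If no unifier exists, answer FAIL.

FAIL

Decompose leaf/1: branch(g(pair(Q, Q)), leaf(nil), branch(d, g(Q), 4)) ≐ branch(U, leaf(nil), branch(L, Q, 4)).
Decompose branch/3: g(pair(Q, Q)) ≐ U,  leaf(nil) ≐ leaf(nil),  branch(d, g(Q), 4) ≐ branch(L, Q, 4).
Bind U := g(pair(Q, Q)); no other remaining equation mentions U.
Delete trivial equation leaf(nil) ≐ leaf(nil).
Decompose branch/3: d ≐ L,  g(Q) ≐ Q,  4 ≐ 4.
Bind L := d; no other remaining equation mentions L.
Occurs check fails: Q occurs in g(Q); the equation Q ≐ g(Q) has no finite solution.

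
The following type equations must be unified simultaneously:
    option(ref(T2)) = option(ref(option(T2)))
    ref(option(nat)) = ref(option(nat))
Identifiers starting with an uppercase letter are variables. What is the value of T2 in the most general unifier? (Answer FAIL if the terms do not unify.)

Decompose option/1: ref(T2) = ref(option(T2)).
Decompose ref/1: T2 = option(T2).
Occurs check fails: T2 occurs in option(T2); the equation T2 = option(T2) has no finite solution.

FAIL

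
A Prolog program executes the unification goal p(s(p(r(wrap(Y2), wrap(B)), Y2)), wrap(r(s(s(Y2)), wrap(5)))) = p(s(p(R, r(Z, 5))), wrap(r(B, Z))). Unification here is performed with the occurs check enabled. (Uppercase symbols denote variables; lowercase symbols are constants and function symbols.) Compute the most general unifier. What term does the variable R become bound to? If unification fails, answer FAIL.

r(wrap(r(wrap(5), 5)), wrap(s(s(r(wrap(5), 5)))))

Decompose p/2: s(p(r(wrap(Y2), wrap(B)), Y2)) = s(p(R, r(Z, 5))),  wrap(r(s(s(Y2)), wrap(5))) = wrap(r(B, Z)).
Decompose s/1: p(r(wrap(Y2), wrap(B)), Y2) = p(R, r(Z, 5)).
Decompose p/2: r(wrap(Y2), wrap(B)) = R,  Y2 = r(Z, 5).
Bind R := r(wrap(Y2), wrap(B)); no other remaining equation mentions R.
Bind Y2 := r(Z, 5); substituting into the remaining equation gives: wrap(r(s(s(r(Z, 5))), wrap(5))) = wrap(r(B, Z)). Substituting into the earlier binding gives R := r(wrap(r(Z, 5)), wrap(B)).
Decompose wrap/1: r(s(s(r(Z, 5))), wrap(5)) = r(B, Z).
Decompose r/2: s(s(r(Z, 5))) = B,  wrap(5) = Z.
Bind B := s(s(r(Z, 5))); no other remaining equation mentions B. Substituting into the earlier binding gives R := r(wrap(r(Z, 5)), wrap(s(s(r(Z, 5))))).
Bind Z := wrap(5). Substituting into the earlier bindings gives R := r(wrap(r(wrap(5), 5)), wrap(s(s(r(wrap(5), 5))))), Y2 := r(wrap(5), 5), B := s(s(r(wrap(5), 5))).
MGU = { R = r(wrap(r(wrap(5), 5)), wrap(s(s(r(wrap(5), 5))))), Y2 = r(wrap(5), 5), B = s(s(r(wrap(5), 5))), Z = wrap(5) }, so R = r(wrap(r(wrap(5), 5)), wrap(s(s(r(wrap(5), 5))))).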